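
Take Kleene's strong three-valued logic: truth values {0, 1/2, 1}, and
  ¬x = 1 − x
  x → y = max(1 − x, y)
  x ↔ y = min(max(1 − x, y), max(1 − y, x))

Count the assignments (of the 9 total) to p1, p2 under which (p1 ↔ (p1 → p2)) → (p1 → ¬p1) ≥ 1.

4

p1 = 0, p2 = 0 ↦ 1  ≥
p1 = 0, p2 = 1/2 ↦ 1  ≥
p1 = 0, p2 = 1 ↦ 1  ≥
p1 = 1/2, p2 = 0 ↦ 1/2  <
p1 = 1/2, p2 = 1/2 ↦ 1/2  <
p1 = 1/2, p2 = 1 ↦ 1/2  <
p1 = 1, p2 = 0 ↦ 1  ≥
p1 = 1, p2 = 1/2 ↦ 1/2  <
p1 = 1, p2 = 1 ↦ 0  <
So 4 of the 9 assignments meet the threshold.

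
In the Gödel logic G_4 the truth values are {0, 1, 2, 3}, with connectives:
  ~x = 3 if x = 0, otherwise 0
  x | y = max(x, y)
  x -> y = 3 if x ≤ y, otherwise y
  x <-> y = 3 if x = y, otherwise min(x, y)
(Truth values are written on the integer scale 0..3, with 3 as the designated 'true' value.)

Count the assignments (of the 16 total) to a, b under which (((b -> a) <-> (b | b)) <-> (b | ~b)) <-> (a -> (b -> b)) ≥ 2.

7

a = 0, b = 0 ↦ 0  <
a = 0, b = 1 ↦ 0  <
a = 0, b = 2 ↦ 0  <
a = 0, b = 3 ↦ 0  <
a = 1, b = 0 ↦ 0  <
a = 1, b = 1 ↦ 3  ≥
a = 1, b = 2 ↦ 1  <
a = 1, b = 3 ↦ 1  <
a = 2, b = 0 ↦ 0  <
a = 2, b = 1 ↦ 3  ≥
a = 2, b = 2 ↦ 3  ≥
a = 2, b = 3 ↦ 2  ≥
a = 3, b = 0 ↦ 0  <
a = 3, b = 1 ↦ 3  ≥
a = 3, b = 2 ↦ 3  ≥
a = 3, b = 3 ↦ 3  ≥
So 7 of the 16 assignments meet the threshold.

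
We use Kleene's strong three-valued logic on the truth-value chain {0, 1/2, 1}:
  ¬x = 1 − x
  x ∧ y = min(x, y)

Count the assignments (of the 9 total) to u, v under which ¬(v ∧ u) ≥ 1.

5

u = 0, v = 0 ↦ 1  ≥
u = 0, v = 1/2 ↦ 1  ≥
u = 0, v = 1 ↦ 1  ≥
u = 1/2, v = 0 ↦ 1  ≥
u = 1/2, v = 1/2 ↦ 1/2  <
u = 1/2, v = 1 ↦ 1/2  <
u = 1, v = 0 ↦ 1  ≥
u = 1, v = 1/2 ↦ 1/2  <
u = 1, v = 1 ↦ 0  <
So 5 of the 9 assignments meet the threshold.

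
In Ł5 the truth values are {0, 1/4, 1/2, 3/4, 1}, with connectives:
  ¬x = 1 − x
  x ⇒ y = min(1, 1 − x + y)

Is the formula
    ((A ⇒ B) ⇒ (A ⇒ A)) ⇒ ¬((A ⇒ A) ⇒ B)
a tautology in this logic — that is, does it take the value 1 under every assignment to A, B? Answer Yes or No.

Counterexample: take A = 0, B = 1/4.
A ⇒ B = 0 ⇒ 1/4 = 1
A ⇒ A = 0 ⇒ 0 = 1
(A ⇒ B) ⇒ (A ⇒ A) = 1 ⇒ 1 = 1
A ⇒ A = 0 ⇒ 0 = 1
(A ⇒ A) ⇒ B = 1 ⇒ 1/4 = 1/4
¬((A ⇒ A) ⇒ B) = ¬1/4 = 3/4
((A ⇒ B) ⇒ (A ⇒ A)) ⇒ ¬((A ⇒ A) ⇒ B) = 1 ⇒ 3/4 = 3/4
This gives 3/4 ≠ 1.

No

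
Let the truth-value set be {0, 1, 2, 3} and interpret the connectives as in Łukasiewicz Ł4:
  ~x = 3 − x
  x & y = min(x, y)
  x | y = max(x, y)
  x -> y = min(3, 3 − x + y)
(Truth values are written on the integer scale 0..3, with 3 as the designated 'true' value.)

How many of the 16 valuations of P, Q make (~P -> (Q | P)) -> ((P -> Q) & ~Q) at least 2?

P = 0, Q = 0 ↦ 3  ≥
P = 0, Q = 1 ↦ 3  ≥
P = 0, Q = 2 ↦ 2  ≥
P = 0, Q = 3 ↦ 0  <
P = 1, Q = 0 ↦ 3  ≥
P = 1, Q = 1 ↦ 3  ≥
P = 1, Q = 2 ↦ 1  <
P = 1, Q = 3 ↦ 0  <
P = 2, Q = 0 ↦ 1  <
P = 2, Q = 1 ↦ 2  ≥
P = 2, Q = 2 ↦ 1  <
P = 2, Q = 3 ↦ 0  <
P = 3, Q = 0 ↦ 0  <
P = 3, Q = 1 ↦ 1  <
P = 3, Q = 2 ↦ 1  <
P = 3, Q = 3 ↦ 0  <
So 6 of the 16 assignments meet the threshold.

6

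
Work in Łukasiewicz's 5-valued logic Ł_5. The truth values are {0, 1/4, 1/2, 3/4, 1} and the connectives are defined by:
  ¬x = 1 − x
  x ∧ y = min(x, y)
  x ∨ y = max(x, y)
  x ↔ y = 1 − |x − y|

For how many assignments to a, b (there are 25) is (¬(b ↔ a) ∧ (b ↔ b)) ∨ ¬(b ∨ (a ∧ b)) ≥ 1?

6

value 1: 6 assignments (counts)
value 3/4: 7 assignments
value 1/2: 7 assignments
value 1/4: 4 assignments
value 0: 1 assignment
So 6 of the 25 assignments meet the threshold.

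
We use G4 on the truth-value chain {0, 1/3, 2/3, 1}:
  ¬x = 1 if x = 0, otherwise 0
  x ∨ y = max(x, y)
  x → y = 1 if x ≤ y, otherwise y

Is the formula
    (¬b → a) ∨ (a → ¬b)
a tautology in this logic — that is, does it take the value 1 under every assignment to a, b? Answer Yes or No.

Yes

a = 0, b = 0 ↦ 1
a = 0, b = 1/3 ↦ 1
a = 0, b = 2/3 ↦ 1
a = 0, b = 1 ↦ 1
a = 1/3, b = 0 ↦ 1
a = 1/3, b = 1/3 ↦ 1
a = 1/3, b = 2/3 ↦ 1
a = 1/3, b = 1 ↦ 1
a = 2/3, b = 0 ↦ 1
a = 2/3, b = 1/3 ↦ 1
a = 2/3, b = 2/3 ↦ 1
a = 2/3, b = 1 ↦ 1
a = 1, b = 0 ↦ 1
a = 1, b = 1/3 ↦ 1
a = 1, b = 2/3 ↦ 1
a = 1, b = 1 ↦ 1
Every assignment gives a value ≥ 1.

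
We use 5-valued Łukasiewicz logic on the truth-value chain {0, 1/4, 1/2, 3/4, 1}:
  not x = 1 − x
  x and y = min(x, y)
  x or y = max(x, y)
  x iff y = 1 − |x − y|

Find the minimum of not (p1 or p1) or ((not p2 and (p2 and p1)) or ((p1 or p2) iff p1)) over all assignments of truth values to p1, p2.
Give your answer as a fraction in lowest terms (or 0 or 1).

Take p1 = 1/2, p2 = 1:
p1 or p1 = 1/2 or 1/2 = 1/2
not (p1 or p1) = not 1/2 = 1/2
not p2 = not 1 = 0
p2 and p1 = 1 and 1/2 = 1/2
not p2 and (p2 and p1) = 0 and 1/2 = 0
p1 or p2 = 1/2 or 1 = 1
(p1 or p2) iff p1 = 1 iff 1/2 = 1/2
(not p2 and (p2 and p1)) or ((p1 or p2) iff p1) = 0 or 1/2 = 1/2
not (p1 or p1) or ((not p2 and (p2 and p1)) or ((p1 or p2) iff p1)) = 1/2 or 1/2 = 1/2
No assignment yields a value below 1/2, so this is the minimum.

1/2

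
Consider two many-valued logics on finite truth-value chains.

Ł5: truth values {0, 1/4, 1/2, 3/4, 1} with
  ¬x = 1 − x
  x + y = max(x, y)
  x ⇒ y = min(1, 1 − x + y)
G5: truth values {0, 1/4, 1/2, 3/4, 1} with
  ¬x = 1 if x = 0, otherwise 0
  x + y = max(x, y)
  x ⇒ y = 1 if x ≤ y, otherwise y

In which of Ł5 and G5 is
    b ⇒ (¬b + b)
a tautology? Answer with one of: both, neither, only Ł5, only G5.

In Ł5: every assignment gives 1 — tautology.
In G5: every assignment gives 1 — tautology.

both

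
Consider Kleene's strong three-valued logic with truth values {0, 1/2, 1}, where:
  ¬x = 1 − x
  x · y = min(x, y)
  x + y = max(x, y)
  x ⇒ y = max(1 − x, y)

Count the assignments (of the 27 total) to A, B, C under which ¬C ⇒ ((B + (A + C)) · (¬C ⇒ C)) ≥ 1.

9

value 1: 9 assignments (counts)
value 1/2: 9 assignments
value 0: 9 assignments
So 9 of the 27 assignments meet the threshold.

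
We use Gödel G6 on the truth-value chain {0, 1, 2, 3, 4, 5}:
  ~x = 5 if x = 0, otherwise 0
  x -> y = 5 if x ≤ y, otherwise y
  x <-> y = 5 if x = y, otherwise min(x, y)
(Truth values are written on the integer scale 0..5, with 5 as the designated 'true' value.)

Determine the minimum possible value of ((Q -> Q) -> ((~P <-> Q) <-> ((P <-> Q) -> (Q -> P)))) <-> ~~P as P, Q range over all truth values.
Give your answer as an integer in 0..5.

Take P = 0, Q = 1:
Q -> Q = 1 -> 1 = 5
~P = ~0 = 5
~P <-> Q = 5 <-> 1 = 1
P <-> Q = 0 <-> 1 = 0
Q -> P = 1 -> 0 = 0
(P <-> Q) -> (Q -> P) = 0 -> 0 = 5
(~P <-> Q) <-> ((P <-> Q) -> (Q -> P)) = 1 <-> 5 = 1
(Q -> Q) -> ((~P <-> Q) <-> ((P <-> Q) -> (Q -> P))) = 5 -> 1 = 1
~P = ~0 = 5
~~P = ~5 = 0
((Q -> Q) -> ((~P <-> Q) <-> ((P <-> Q) -> (Q -> P)))) <-> ~~P = 1 <-> 0 = 0
No assignment yields a value below 0, so this is the minimum.

0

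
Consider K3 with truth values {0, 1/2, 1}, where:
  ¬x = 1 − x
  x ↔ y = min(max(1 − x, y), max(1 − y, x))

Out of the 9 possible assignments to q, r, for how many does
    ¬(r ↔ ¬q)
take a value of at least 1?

2

q = 0, r = 0 ↦ 1  ≥
q = 0, r = 1/2 ↦ 1/2  <
q = 0, r = 1 ↦ 0  <
q = 1/2, r = 0 ↦ 1/2  <
q = 1/2, r = 1/2 ↦ 1/2  <
q = 1/2, r = 1 ↦ 1/2  <
q = 1, r = 0 ↦ 0  <
q = 1, r = 1/2 ↦ 1/2  <
q = 1, r = 1 ↦ 1  ≥
So 2 of the 9 assignments meet the threshold.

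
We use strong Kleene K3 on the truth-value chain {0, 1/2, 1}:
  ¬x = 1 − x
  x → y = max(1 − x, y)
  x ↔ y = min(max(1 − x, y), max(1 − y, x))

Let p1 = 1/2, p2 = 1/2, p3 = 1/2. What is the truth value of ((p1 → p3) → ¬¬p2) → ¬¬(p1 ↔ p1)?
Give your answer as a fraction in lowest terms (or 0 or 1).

1/2

p1 → p3 = 1/2 → 1/2 = 1/2
¬p2 = ¬1/2 = 1/2
¬¬p2 = ¬1/2 = 1/2
(p1 → p3) → ¬¬p2 = 1/2 → 1/2 = 1/2
p1 ↔ p1 = 1/2 ↔ 1/2 = 1/2
¬(p1 ↔ p1) = ¬1/2 = 1/2
¬¬(p1 ↔ p1) = ¬1/2 = 1/2
((p1 → p3) → ¬¬p2) → ¬¬(p1 ↔ p1) = 1/2 → 1/2 = 1/2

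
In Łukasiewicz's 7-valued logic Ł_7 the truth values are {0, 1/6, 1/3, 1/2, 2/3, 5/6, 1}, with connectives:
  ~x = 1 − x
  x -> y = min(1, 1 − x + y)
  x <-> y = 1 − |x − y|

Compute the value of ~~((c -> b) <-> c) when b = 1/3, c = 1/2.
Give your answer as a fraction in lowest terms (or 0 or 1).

c -> b = 1/2 -> 1/3 = 5/6
(c -> b) <-> c = 5/6 <-> 1/2 = 2/3
~((c -> b) <-> c) = ~2/3 = 1/3
~~((c -> b) <-> c) = ~1/3 = 2/3

2/3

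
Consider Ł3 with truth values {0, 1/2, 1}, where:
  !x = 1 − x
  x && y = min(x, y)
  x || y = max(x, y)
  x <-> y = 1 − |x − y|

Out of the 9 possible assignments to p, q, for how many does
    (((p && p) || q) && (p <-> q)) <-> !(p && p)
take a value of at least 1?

p = 0, q = 0 ↦ 0  <
p = 0, q = 1/2 ↦ 1/2  <
p = 0, q = 1 ↦ 0  <
p = 1/2, q = 0 ↦ 1  ≥
p = 1/2, q = 1/2 ↦ 1  ≥
p = 1/2, q = 1 ↦ 1  ≥
p = 1, q = 0 ↦ 1  ≥
p = 1, q = 1/2 ↦ 1/2  <
p = 1, q = 1 ↦ 0  <
So 4 of the 9 assignments meet the threshold.

4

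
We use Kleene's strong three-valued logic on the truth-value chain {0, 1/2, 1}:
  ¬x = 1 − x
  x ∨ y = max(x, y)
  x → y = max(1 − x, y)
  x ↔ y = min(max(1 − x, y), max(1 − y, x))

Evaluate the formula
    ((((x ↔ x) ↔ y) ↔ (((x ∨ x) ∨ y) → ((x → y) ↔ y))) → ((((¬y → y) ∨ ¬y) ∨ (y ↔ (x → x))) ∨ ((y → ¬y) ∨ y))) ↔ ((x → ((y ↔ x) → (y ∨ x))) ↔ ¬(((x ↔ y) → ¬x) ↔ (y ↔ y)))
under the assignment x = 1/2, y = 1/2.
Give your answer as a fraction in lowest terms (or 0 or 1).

x ↔ x = 1/2 ↔ 1/2 = 1/2
(x ↔ x) ↔ y = 1/2 ↔ 1/2 = 1/2
x ∨ x = 1/2 ∨ 1/2 = 1/2
(x ∨ x) ∨ y = 1/2 ∨ 1/2 = 1/2
x → y = 1/2 → 1/2 = 1/2
(x → y) ↔ y = 1/2 ↔ 1/2 = 1/2
((x ∨ x) ∨ y) → ((x → y) ↔ y) = 1/2 → 1/2 = 1/2
((x ↔ x) ↔ y) ↔ (((x ∨ x) ∨ y) → ((x → y) ↔ y)) = 1/2 ↔ 1/2 = 1/2
¬y = ¬1/2 = 1/2
¬y → y = 1/2 → 1/2 = 1/2
¬y = ¬1/2 = 1/2
(¬y → y) ∨ ¬y = 1/2 ∨ 1/2 = 1/2
x → x = 1/2 → 1/2 = 1/2
y ↔ (x → x) = 1/2 ↔ 1/2 = 1/2
((¬y → y) ∨ ¬y) ∨ (y ↔ (x → x)) = 1/2 ∨ 1/2 = 1/2
¬y = ¬1/2 = 1/2
y → ¬y = 1/2 → 1/2 = 1/2
(y → ¬y) ∨ y = 1/2 ∨ 1/2 = 1/2
(((¬y → y) ∨ ¬y) ∨ (y ↔ (x → x))) ∨ ((y → ¬y) ∨ y) = 1/2 ∨ 1/2 = 1/2
(((x ↔ x) ↔ y) ↔ (((x ∨ x) ∨ y) → ((x → y) ↔ y))) → ((((¬y → y) ∨ ¬y) ∨ (y ↔ (x → x))) ∨ ((y → ¬y) ∨ y)) = 1/2 → 1/2 = 1/2
y ↔ x = 1/2 ↔ 1/2 = 1/2
y ∨ x = 1/2 ∨ 1/2 = 1/2
(y ↔ x) → (y ∨ x) = 1/2 → 1/2 = 1/2
x → ((y ↔ x) → (y ∨ x)) = 1/2 → 1/2 = 1/2
x ↔ y = 1/2 ↔ 1/2 = 1/2
¬x = ¬1/2 = 1/2
(x ↔ y) → ¬x = 1/2 → 1/2 = 1/2
y ↔ y = 1/2 ↔ 1/2 = 1/2
((x ↔ y) → ¬x) ↔ (y ↔ y) = 1/2 ↔ 1/2 = 1/2
¬(((x ↔ y) → ¬x) ↔ (y ↔ y)) = ¬1/2 = 1/2
(x → ((y ↔ x) → (y ∨ x))) ↔ ¬(((x ↔ y) → ¬x) ↔ (y ↔ y)) = 1/2 ↔ 1/2 = 1/2
((((x ↔ x) ↔ y) ↔ (((x ∨ x) ∨ y) → ((x → y) ↔ y))) → ((((¬y → y) ∨ ¬y) ∨ (y ↔ (x → x))) ∨ ((y → ¬y) ∨ y))) ↔ ((x → ((y ↔ x) → (y ∨ x))) ↔ ¬(((x ↔ y) → ¬x) ↔ (y ↔ y))) = 1/2 ↔ 1/2 = 1/2

1/2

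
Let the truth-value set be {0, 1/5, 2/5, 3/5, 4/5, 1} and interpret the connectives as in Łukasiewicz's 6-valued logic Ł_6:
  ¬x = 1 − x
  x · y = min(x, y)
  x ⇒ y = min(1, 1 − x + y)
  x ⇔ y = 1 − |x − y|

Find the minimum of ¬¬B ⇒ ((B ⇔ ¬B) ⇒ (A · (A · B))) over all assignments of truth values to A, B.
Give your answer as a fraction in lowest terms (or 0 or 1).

Take A = 0, B = 3/5:
¬B = ¬3/5 = 2/5
¬¬B = ¬2/5 = 3/5
¬B = ¬3/5 = 2/5
B ⇔ ¬B = 3/5 ⇔ 2/5 = 4/5
A · B = 0 · 3/5 = 0
A · (A · B) = 0 · 0 = 0
(B ⇔ ¬B) ⇒ (A · (A · B)) = 4/5 ⇒ 0 = 1/5
¬¬B ⇒ ((B ⇔ ¬B) ⇒ (A · (A · B))) = 3/5 ⇒ 1/5 = 3/5
No assignment yields a value below 3/5, so this is the minimum.

3/5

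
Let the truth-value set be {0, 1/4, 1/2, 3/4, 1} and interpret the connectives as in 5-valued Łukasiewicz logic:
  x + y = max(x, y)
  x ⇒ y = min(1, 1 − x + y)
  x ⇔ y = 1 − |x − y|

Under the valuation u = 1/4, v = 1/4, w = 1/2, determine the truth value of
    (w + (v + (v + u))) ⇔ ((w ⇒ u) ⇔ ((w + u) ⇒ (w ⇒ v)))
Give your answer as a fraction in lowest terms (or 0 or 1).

3/4

v + u = 1/4 + 1/4 = 1/4
v + (v + u) = 1/4 + 1/4 = 1/4
w + (v + (v + u)) = 1/2 + 1/4 = 1/2
w ⇒ u = 1/2 ⇒ 1/4 = 3/4
w + u = 1/2 + 1/4 = 1/2
w ⇒ v = 1/2 ⇒ 1/4 = 3/4
(w + u) ⇒ (w ⇒ v) = 1/2 ⇒ 3/4 = 1
(w ⇒ u) ⇔ ((w + u) ⇒ (w ⇒ v)) = 3/4 ⇔ 1 = 3/4
(w + (v + (v + u))) ⇔ ((w ⇒ u) ⇔ ((w + u) ⇒ (w ⇒ v))) = 1/2 ⇔ 3/4 = 3/4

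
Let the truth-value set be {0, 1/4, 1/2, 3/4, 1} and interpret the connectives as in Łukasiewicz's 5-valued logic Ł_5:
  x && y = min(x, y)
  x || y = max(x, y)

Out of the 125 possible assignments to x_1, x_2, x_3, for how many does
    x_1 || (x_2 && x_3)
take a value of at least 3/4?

62

value 1: 29 assignments (counts)
value 3/4: 33 assignments (counts)
value 1/2: 31 assignments
value 1/4: 23 assignments
value 0: 9 assignments
So 62 of the 125 assignments meet the threshold.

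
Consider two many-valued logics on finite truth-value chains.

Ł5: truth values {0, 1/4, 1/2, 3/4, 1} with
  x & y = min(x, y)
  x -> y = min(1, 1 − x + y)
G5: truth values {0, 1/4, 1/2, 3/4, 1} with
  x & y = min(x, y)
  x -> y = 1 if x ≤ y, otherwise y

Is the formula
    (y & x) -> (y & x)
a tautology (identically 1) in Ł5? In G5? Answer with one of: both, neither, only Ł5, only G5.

In Ł5: every assignment gives 1 — tautology.
In G5: every assignment gives 1 — tautology.

both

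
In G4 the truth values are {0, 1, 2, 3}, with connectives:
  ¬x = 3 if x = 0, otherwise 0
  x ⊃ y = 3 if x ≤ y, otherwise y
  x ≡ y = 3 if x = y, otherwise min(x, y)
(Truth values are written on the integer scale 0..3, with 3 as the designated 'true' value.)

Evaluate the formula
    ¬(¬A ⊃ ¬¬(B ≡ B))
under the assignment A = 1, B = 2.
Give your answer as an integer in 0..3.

0

¬A = ¬1 = 0
B ≡ B = 2 ≡ 2 = 3
¬(B ≡ B) = ¬3 = 0
¬¬(B ≡ B) = ¬0 = 3
¬A ⊃ ¬¬(B ≡ B) = 0 ⊃ 3 = 3
¬(¬A ⊃ ¬¬(B ≡ B)) = ¬3 = 0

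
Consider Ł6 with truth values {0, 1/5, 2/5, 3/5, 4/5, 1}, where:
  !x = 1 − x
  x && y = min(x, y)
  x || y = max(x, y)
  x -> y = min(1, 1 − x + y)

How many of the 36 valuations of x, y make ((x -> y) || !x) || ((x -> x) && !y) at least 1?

26

value 1: 26 assignments (counts)
value 4/5: 7 assignments
value 3/5: 3 assignments
So 26 of the 36 assignments meet the threshold.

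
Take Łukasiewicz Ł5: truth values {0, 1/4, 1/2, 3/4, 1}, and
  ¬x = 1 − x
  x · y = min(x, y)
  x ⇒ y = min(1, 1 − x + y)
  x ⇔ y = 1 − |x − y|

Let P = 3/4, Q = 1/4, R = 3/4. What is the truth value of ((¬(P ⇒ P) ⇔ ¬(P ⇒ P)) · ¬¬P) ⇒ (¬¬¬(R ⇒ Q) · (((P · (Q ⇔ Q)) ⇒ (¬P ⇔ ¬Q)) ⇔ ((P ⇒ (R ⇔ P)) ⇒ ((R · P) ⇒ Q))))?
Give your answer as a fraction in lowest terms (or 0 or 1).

3/4

P ⇒ P = 3/4 ⇒ 3/4 = 1
¬(P ⇒ P) = ¬1 = 0
P ⇒ P = 3/4 ⇒ 3/4 = 1
¬(P ⇒ P) = ¬1 = 0
¬(P ⇒ P) ⇔ ¬(P ⇒ P) = 0 ⇔ 0 = 1
¬P = ¬3/4 = 1/4
¬¬P = ¬1/4 = 3/4
(¬(P ⇒ P) ⇔ ¬(P ⇒ P)) · ¬¬P = 1 · 3/4 = 3/4
R ⇒ Q = 3/4 ⇒ 1/4 = 1/2
¬(R ⇒ Q) = ¬1/2 = 1/2
¬¬(R ⇒ Q) = ¬1/2 = 1/2
¬¬¬(R ⇒ Q) = ¬1/2 = 1/2
Q ⇔ Q = 1/4 ⇔ 1/4 = 1
P · (Q ⇔ Q) = 3/4 · 1 = 3/4
¬P = ¬3/4 = 1/4
¬Q = ¬1/4 = 3/4
¬P ⇔ ¬Q = 1/4 ⇔ 3/4 = 1/2
(P · (Q ⇔ Q)) ⇒ (¬P ⇔ ¬Q) = 3/4 ⇒ 1/2 = 3/4
R ⇔ P = 3/4 ⇔ 3/4 = 1
P ⇒ (R ⇔ P) = 3/4 ⇒ 1 = 1
R · P = 3/4 · 3/4 = 3/4
(R · P) ⇒ Q = 3/4 ⇒ 1/4 = 1/2
(P ⇒ (R ⇔ P)) ⇒ ((R · P) ⇒ Q) = 1 ⇒ 1/2 = 1/2
((P · (Q ⇔ Q)) ⇒ (¬P ⇔ ¬Q)) ⇔ ((P ⇒ (R ⇔ P)) ⇒ ((R · P) ⇒ Q)) = 3/4 ⇔ 1/2 = 3/4
¬¬¬(R ⇒ Q) · (((P · (Q ⇔ Q)) ⇒ (¬P ⇔ ¬Q)) ⇔ ((P ⇒ (R ⇔ P)) ⇒ ((R · P) ⇒ Q))) = 1/2 · 3/4 = 1/2
((¬(P ⇒ P) ⇔ ¬(P ⇒ P)) · ¬¬P) ⇒ (¬¬¬(R ⇒ Q) · (((P · (Q ⇔ Q)) ⇒ (¬P ⇔ ¬Q)) ⇔ ((P ⇒ (R ⇔ P)) ⇒ ((R · P) ⇒ Q)))) = 3/4 ⇒ 1/2 = 3/4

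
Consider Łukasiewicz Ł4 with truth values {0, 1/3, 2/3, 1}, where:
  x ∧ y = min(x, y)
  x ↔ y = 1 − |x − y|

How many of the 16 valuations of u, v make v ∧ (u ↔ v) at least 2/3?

u = 0, v = 0 ↦ 0  <
u = 0, v = 1/3 ↦ 1/3  <
u = 0, v = 2/3 ↦ 1/3  <
u = 0, v = 1 ↦ 0  <
u = 1/3, v = 0 ↦ 0  <
u = 1/3, v = 1/3 ↦ 1/3  <
u = 1/3, v = 2/3 ↦ 2/3  ≥
u = 1/3, v = 1 ↦ 1/3  <
u = 2/3, v = 0 ↦ 0  <
u = 2/3, v = 1/3 ↦ 1/3  <
u = 2/3, v = 2/3 ↦ 2/3  ≥
u = 2/3, v = 1 ↦ 2/3  ≥
u = 1, v = 0 ↦ 0  <
u = 1, v = 1/3 ↦ 1/3  <
u = 1, v = 2/3 ↦ 2/3  ≥
u = 1, v = 1 ↦ 1  ≥
So 5 of the 16 assignments meet the threshold.

5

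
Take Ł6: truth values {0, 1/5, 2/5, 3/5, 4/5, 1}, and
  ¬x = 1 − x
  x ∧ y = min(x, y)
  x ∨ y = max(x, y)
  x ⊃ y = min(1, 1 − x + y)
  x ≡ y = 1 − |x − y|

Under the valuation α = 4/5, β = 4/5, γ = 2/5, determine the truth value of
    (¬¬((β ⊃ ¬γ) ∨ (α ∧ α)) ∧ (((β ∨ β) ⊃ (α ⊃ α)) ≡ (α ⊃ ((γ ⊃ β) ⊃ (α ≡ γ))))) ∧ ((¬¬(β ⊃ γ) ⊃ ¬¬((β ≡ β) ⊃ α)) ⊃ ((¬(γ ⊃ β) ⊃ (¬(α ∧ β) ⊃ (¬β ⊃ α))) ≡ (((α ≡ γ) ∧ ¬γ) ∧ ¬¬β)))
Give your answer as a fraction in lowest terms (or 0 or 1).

¬γ = ¬2/5 = 3/5
β ⊃ ¬γ = 4/5 ⊃ 3/5 = 4/5
α ∧ α = 4/5 ∧ 4/5 = 4/5
(β ⊃ ¬γ) ∨ (α ∧ α) = 4/5 ∨ 4/5 = 4/5
¬((β ⊃ ¬γ) ∨ (α ∧ α)) = ¬4/5 = 1/5
¬¬((β ⊃ ¬γ) ∨ (α ∧ α)) = ¬1/5 = 4/5
β ∨ β = 4/5 ∨ 4/5 = 4/5
α ⊃ α = 4/5 ⊃ 4/5 = 1
(β ∨ β) ⊃ (α ⊃ α) = 4/5 ⊃ 1 = 1
γ ⊃ β = 2/5 ⊃ 4/5 = 1
α ≡ γ = 4/5 ≡ 2/5 = 3/5
(γ ⊃ β) ⊃ (α ≡ γ) = 1 ⊃ 3/5 = 3/5
α ⊃ ((γ ⊃ β) ⊃ (α ≡ γ)) = 4/5 ⊃ 3/5 = 4/5
((β ∨ β) ⊃ (α ⊃ α)) ≡ (α ⊃ ((γ ⊃ β) ⊃ (α ≡ γ))) = 1 ≡ 4/5 = 4/5
¬¬((β ⊃ ¬γ) ∨ (α ∧ α)) ∧ (((β ∨ β) ⊃ (α ⊃ α)) ≡ (α ⊃ ((γ ⊃ β) ⊃ (α ≡ γ)))) = 4/5 ∧ 4/5 = 4/5
β ⊃ γ = 4/5 ⊃ 2/5 = 3/5
¬(β ⊃ γ) = ¬3/5 = 2/5
¬¬(β ⊃ γ) = ¬2/5 = 3/5
β ≡ β = 4/5 ≡ 4/5 = 1
(β ≡ β) ⊃ α = 1 ⊃ 4/5 = 4/5
¬((β ≡ β) ⊃ α) = ¬4/5 = 1/5
¬¬((β ≡ β) ⊃ α) = ¬1/5 = 4/5
¬¬(β ⊃ γ) ⊃ ¬¬((β ≡ β) ⊃ α) = 3/5 ⊃ 4/5 = 1
γ ⊃ β = 2/5 ⊃ 4/5 = 1
¬(γ ⊃ β) = ¬1 = 0
α ∧ β = 4/5 ∧ 4/5 = 4/5
¬(α ∧ β) = ¬4/5 = 1/5
¬β = ¬4/5 = 1/5
¬β ⊃ α = 1/5 ⊃ 4/5 = 1
¬(α ∧ β) ⊃ (¬β ⊃ α) = 1/5 ⊃ 1 = 1
¬(γ ⊃ β) ⊃ (¬(α ∧ β) ⊃ (¬β ⊃ α)) = 0 ⊃ 1 = 1
α ≡ γ = 4/5 ≡ 2/5 = 3/5
¬γ = ¬2/5 = 3/5
(α ≡ γ) ∧ ¬γ = 3/5 ∧ 3/5 = 3/5
¬β = ¬4/5 = 1/5
¬¬β = ¬1/5 = 4/5
((α ≡ γ) ∧ ¬γ) ∧ ¬¬β = 3/5 ∧ 4/5 = 3/5
(¬(γ ⊃ β) ⊃ (¬(α ∧ β) ⊃ (¬β ⊃ α))) ≡ (((α ≡ γ) ∧ ¬γ) ∧ ¬¬β) = 1 ≡ 3/5 = 3/5
(¬¬(β ⊃ γ) ⊃ ¬¬((β ≡ β) ⊃ α)) ⊃ ((¬(γ ⊃ β) ⊃ (¬(α ∧ β) ⊃ (¬β ⊃ α))) ≡ (((α ≡ γ) ∧ ¬γ) ∧ ¬¬β)) = 1 ⊃ 3/5 = 3/5
(¬¬((β ⊃ ¬γ) ∨ (α ∧ α)) ∧ (((β ∨ β) ⊃ (α ⊃ α)) ≡ (α ⊃ ((γ ⊃ β) ⊃ (α ≡ γ))))) ∧ ((¬¬(β ⊃ γ) ⊃ ¬¬((β ≡ β) ⊃ α)) ⊃ ((¬(γ ⊃ β) ⊃ (¬(α ∧ β) ⊃ (¬β ⊃ α))) ≡ (((α ≡ γ) ∧ ¬γ) ∧ ¬¬β))) = 4/5 ∧ 3/5 = 3/5

3/5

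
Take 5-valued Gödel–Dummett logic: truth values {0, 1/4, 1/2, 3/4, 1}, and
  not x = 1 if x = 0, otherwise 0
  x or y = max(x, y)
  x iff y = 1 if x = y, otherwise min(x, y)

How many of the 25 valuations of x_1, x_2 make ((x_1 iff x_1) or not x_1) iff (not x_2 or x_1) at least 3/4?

13

value 1: 9 assignments (counts)
value 3/4: 4 assignments (counts)
value 1/2: 4 assignments
value 1/4: 4 assignments
value 0: 4 assignments
So 13 of the 25 assignments meet the threshold.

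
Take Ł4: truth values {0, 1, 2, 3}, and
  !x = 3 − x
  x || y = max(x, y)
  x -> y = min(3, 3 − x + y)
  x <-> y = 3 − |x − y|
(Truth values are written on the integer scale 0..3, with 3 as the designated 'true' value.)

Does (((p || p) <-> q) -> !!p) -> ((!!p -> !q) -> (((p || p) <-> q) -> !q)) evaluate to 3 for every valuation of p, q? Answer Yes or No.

Yes

p = 0, q = 0 ↦ 3
p = 0, q = 1 ↦ 3
p = 0, q = 2 ↦ 3
p = 0, q = 3 ↦ 3
p = 1, q = 0 ↦ 3
p = 1, q = 1 ↦ 3
p = 1, q = 2 ↦ 3
p = 1, q = 3 ↦ 3
p = 2, q = 0 ↦ 3
p = 2, q = 1 ↦ 3
p = 2, q = 2 ↦ 3
p = 2, q = 3 ↦ 3
p = 3, q = 0 ↦ 3
p = 3, q = 1 ↦ 3
p = 3, q = 2 ↦ 3
p = 3, q = 3 ↦ 3
Every assignment gives a value ≥ 3.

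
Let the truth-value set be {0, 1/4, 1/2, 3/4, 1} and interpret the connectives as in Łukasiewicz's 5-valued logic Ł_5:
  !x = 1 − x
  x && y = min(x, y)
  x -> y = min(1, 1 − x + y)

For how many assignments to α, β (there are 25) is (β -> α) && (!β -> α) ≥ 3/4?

value 1: 9 assignments (counts)
value 3/4: 5 assignments (counts)
value 1/2: 5 assignments
value 1/4: 4 assignments
value 0: 2 assignments
So 14 of the 25 assignments meet the threshold.

14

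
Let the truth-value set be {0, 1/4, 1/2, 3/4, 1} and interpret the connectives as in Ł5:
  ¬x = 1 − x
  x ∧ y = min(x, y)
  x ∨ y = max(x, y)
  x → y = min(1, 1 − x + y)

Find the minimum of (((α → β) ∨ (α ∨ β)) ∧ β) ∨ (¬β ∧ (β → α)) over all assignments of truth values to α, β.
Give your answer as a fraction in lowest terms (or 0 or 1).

1/2

Take α = 0, β = 1/2:
α → β = 0 → 1/2 = 1
α ∨ β = 0 ∨ 1/2 = 1/2
(α → β) ∨ (α ∨ β) = 1 ∨ 1/2 = 1
((α → β) ∨ (α ∨ β)) ∧ β = 1 ∧ 1/2 = 1/2
¬β = ¬1/2 = 1/2
β → α = 1/2 → 0 = 1/2
¬β ∧ (β → α) = 1/2 ∧ 1/2 = 1/2
(((α → β) ∨ (α ∨ β)) ∧ β) ∨ (¬β ∧ (β → α)) = 1/2 ∨ 1/2 = 1/2
No assignment yields a value below 1/2, so this is the minimum.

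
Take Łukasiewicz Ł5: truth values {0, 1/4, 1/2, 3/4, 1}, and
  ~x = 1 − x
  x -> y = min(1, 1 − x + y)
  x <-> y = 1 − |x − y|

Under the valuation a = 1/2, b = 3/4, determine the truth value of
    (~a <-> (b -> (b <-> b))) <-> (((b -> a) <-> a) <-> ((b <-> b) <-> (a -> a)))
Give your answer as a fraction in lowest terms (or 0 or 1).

3/4

~a = ~1/2 = 1/2
b <-> b = 3/4 <-> 3/4 = 1
b -> (b <-> b) = 3/4 -> 1 = 1
~a <-> (b -> (b <-> b)) = 1/2 <-> 1 = 1/2
b -> a = 3/4 -> 1/2 = 3/4
(b -> a) <-> a = 3/4 <-> 1/2 = 3/4
b <-> b = 3/4 <-> 3/4 = 1
a -> a = 1/2 -> 1/2 = 1
(b <-> b) <-> (a -> a) = 1 <-> 1 = 1
((b -> a) <-> a) <-> ((b <-> b) <-> (a -> a)) = 3/4 <-> 1 = 3/4
(~a <-> (b -> (b <-> b))) <-> (((b -> a) <-> a) <-> ((b <-> b) <-> (a -> a))) = 1/2 <-> 3/4 = 3/4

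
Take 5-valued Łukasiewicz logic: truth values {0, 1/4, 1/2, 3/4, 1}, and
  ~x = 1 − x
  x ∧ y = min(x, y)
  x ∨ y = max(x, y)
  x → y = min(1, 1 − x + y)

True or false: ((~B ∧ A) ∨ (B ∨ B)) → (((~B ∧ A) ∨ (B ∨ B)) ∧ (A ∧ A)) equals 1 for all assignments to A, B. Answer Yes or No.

No

Counterexample: take A = 0, B = 1/4.
~B = ~1/4 = 3/4
~B ∧ A = 3/4 ∧ 0 = 0
B ∨ B = 1/4 ∨ 1/4 = 1/4
(~B ∧ A) ∨ (B ∨ B) = 0 ∨ 1/4 = 1/4
A ∧ A = 0 ∧ 0 = 0
((~B ∧ A) ∨ (B ∨ B)) ∧ (A ∧ A) = 1/4 ∧ 0 = 0
((~B ∧ A) ∨ (B ∨ B)) → (((~B ∧ A) ∨ (B ∨ B)) ∧ (A ∧ A)) = 1/4 → 0 = 3/4
This gives 3/4 ≠ 1.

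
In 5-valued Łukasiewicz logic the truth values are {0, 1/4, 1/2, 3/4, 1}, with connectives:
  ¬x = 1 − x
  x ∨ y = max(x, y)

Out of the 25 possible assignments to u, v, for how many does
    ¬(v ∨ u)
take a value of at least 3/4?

value 1: 1 assignment (counts)
value 3/4: 3 assignments (counts)
value 1/2: 5 assignments
value 1/4: 7 assignments
value 0: 9 assignments
So 4 of the 25 assignments meet the threshold.

4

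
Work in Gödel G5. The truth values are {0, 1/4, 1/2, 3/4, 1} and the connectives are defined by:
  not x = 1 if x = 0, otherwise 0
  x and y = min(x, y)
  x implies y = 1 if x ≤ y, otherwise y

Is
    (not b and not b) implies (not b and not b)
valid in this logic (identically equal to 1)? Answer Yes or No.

Yes

b = 0 ↦ 1
b = 1/4 ↦ 1
b = 1/2 ↦ 1
b = 3/4 ↦ 1
b = 1 ↦ 1
Every assignment gives a value ≥ 1.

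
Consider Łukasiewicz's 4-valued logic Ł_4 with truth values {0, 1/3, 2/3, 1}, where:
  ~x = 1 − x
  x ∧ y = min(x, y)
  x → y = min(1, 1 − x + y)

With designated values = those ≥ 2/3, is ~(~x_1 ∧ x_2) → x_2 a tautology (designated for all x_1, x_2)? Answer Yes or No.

Counterexample: take x_1 = 0, x_2 = 0.
~x_1 = ~0 = 1
~x_1 ∧ x_2 = 1 ∧ 0 = 0
~(~x_1 ∧ x_2) = ~0 = 1
~(~x_1 ∧ x_2) → x_2 = 1 → 0 = 0
This gives 0, which is below 2/3.

No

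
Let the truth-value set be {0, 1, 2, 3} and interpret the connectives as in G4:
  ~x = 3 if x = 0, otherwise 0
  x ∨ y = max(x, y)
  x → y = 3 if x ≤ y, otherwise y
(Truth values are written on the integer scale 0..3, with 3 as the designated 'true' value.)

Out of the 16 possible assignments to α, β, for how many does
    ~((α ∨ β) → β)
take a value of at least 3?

3

α = 0, β = 0 ↦ 0  <
α = 0, β = 1 ↦ 0  <
α = 0, β = 2 ↦ 0  <
α = 0, β = 3 ↦ 0  <
α = 1, β = 0 ↦ 3  ≥
α = 1, β = 1 ↦ 0  <
α = 1, β = 2 ↦ 0  <
α = 1, β = 3 ↦ 0  <
α = 2, β = 0 ↦ 3  ≥
α = 2, β = 1 ↦ 0  <
α = 2, β = 2 ↦ 0  <
α = 2, β = 3 ↦ 0  <
α = 3, β = 0 ↦ 3  ≥
α = 3, β = 1 ↦ 0  <
α = 3, β = 2 ↦ 0  <
α = 3, β = 3 ↦ 0  <
So 3 of the 16 assignments meet the threshold.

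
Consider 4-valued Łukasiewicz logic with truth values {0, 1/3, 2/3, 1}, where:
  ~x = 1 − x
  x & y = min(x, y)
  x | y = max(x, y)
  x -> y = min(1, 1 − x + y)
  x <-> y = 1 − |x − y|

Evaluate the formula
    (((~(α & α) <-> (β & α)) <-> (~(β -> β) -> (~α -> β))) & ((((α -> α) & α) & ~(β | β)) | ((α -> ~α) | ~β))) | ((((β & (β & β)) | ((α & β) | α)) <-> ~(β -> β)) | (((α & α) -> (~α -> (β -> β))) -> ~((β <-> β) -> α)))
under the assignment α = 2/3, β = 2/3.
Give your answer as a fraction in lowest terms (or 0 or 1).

α & α = 2/3 & 2/3 = 2/3
~(α & α) = ~2/3 = 1/3
β & α = 2/3 & 2/3 = 2/3
~(α & α) <-> (β & α) = 1/3 <-> 2/3 = 2/3
β -> β = 2/3 -> 2/3 = 1
~(β -> β) = ~1 = 0
~α = ~2/3 = 1/3
~α -> β = 1/3 -> 2/3 = 1
~(β -> β) -> (~α -> β) = 0 -> 1 = 1
(~(α & α) <-> (β & α)) <-> (~(β -> β) -> (~α -> β)) = 2/3 <-> 1 = 2/3
α -> α = 2/3 -> 2/3 = 1
(α -> α) & α = 1 & 2/3 = 2/3
β | β = 2/3 | 2/3 = 2/3
~(β | β) = ~2/3 = 1/3
((α -> α) & α) & ~(β | β) = 2/3 & 1/3 = 1/3
~α = ~2/3 = 1/3
α -> ~α = 2/3 -> 1/3 = 2/3
~β = ~2/3 = 1/3
(α -> ~α) | ~β = 2/3 | 1/3 = 2/3
(((α -> α) & α) & ~(β | β)) | ((α -> ~α) | ~β) = 1/3 | 2/3 = 2/3
((~(α & α) <-> (β & α)) <-> (~(β -> β) -> (~α -> β))) & ((((α -> α) & α) & ~(β | β)) | ((α -> ~α) | ~β)) = 2/3 & 2/3 = 2/3
β & β = 2/3 & 2/3 = 2/3
β & (β & β) = 2/3 & 2/3 = 2/3
α & β = 2/3 & 2/3 = 2/3
(α & β) | α = 2/3 | 2/3 = 2/3
(β & (β & β)) | ((α & β) | α) = 2/3 | 2/3 = 2/3
β -> β = 2/3 -> 2/3 = 1
~(β -> β) = ~1 = 0
((β & (β & β)) | ((α & β) | α)) <-> ~(β -> β) = 2/3 <-> 0 = 1/3
α & α = 2/3 & 2/3 = 2/3
~α = ~2/3 = 1/3
β -> β = 2/3 -> 2/3 = 1
~α -> (β -> β) = 1/3 -> 1 = 1
(α & α) -> (~α -> (β -> β)) = 2/3 -> 1 = 1
β <-> β = 2/3 <-> 2/3 = 1
(β <-> β) -> α = 1 -> 2/3 = 2/3
~((β <-> β) -> α) = ~2/3 = 1/3
((α & α) -> (~α -> (β -> β))) -> ~((β <-> β) -> α) = 1 -> 1/3 = 1/3
(((β & (β & β)) | ((α & β) | α)) <-> ~(β -> β)) | (((α & α) -> (~α -> (β -> β))) -> ~((β <-> β) -> α)) = 1/3 | 1/3 = 1/3
(((~(α & α) <-> (β & α)) <-> (~(β -> β) -> (~α -> β))) & ((((α -> α) & α) & ~(β | β)) | ((α -> ~α) | ~β))) | ((((β & (β & β)) | ((α & β) | α)) <-> ~(β -> β)) | (((α & α) -> (~α -> (β -> β))) -> ~((β <-> β) -> α))) = 2/3 | 1/3 = 2/3

2/3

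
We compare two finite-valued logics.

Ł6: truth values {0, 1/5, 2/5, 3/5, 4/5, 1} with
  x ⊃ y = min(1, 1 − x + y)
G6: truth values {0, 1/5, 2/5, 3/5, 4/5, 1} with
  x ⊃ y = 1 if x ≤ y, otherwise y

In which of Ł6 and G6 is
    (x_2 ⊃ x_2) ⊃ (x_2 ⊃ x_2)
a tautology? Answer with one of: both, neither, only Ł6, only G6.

In Ł6: every assignment gives 1 — tautology.
In G6: every assignment gives 1 — tautology.

both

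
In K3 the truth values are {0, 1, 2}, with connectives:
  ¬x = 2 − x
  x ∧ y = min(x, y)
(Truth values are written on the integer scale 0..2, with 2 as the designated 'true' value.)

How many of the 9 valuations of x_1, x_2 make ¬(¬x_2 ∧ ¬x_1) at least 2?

5

x_1 = 0, x_2 = 0 ↦ 0  <
x_1 = 0, x_2 = 1 ↦ 1  <
x_1 = 0, x_2 = 2 ↦ 2  ≥
x_1 = 1, x_2 = 0 ↦ 1  <
x_1 = 1, x_2 = 1 ↦ 1  <
x_1 = 1, x_2 = 2 ↦ 2  ≥
x_1 = 2, x_2 = 0 ↦ 2  ≥
x_1 = 2, x_2 = 1 ↦ 2  ≥
x_1 = 2, x_2 = 2 ↦ 2  ≥
So 5 of the 9 assignments meet the threshold.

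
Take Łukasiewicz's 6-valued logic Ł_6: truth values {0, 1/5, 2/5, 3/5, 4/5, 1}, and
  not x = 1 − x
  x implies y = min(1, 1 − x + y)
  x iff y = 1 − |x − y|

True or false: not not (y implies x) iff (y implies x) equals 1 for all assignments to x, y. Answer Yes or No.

Yes

At x = 3/5, y = 0, for instance:
y implies x = 0 implies 3/5 = 1
not (y implies x) = not 1 = 0
not not (y implies x) = not 0 = 1
not not (y implies x) iff (y implies x) = 1 iff 1 = 1
and checking the remaining 35 assignments likewise gives ≥ 1 in every case.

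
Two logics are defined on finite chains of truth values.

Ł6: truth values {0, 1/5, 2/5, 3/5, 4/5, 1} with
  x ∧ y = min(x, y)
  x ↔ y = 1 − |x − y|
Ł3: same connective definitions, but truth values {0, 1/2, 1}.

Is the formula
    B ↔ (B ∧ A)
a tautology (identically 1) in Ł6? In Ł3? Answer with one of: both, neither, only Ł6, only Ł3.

neither

In Ł6: at A = 0, B = 1/5 the value is 4/5 — not a tautology.
In Ł3: at A = 0, B = 1/2 the value is 1/2 — not a tautology.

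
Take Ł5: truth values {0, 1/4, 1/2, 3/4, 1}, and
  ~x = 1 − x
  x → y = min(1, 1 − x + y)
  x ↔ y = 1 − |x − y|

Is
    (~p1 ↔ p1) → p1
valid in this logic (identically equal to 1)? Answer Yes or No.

No

Counterexample: take p1 = 1/4.
~p1 = ~1/4 = 3/4
~p1 ↔ p1 = 3/4 ↔ 1/4 = 1/2
(~p1 ↔ p1) → p1 = 1/2 → 1/4 = 3/4
This gives 3/4 ≠ 1.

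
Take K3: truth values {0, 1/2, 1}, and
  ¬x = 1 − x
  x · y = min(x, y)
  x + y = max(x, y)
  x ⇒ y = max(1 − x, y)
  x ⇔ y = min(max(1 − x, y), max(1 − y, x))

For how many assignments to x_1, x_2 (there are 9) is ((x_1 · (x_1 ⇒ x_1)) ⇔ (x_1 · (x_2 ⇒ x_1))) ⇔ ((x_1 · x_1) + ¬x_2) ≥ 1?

x_1 = 0, x_2 = 0 ↦ 1  ≥
x_1 = 0, x_2 = 1/2 ↦ 1/2  <
x_1 = 0, x_2 = 1 ↦ 0  <
x_1 = 1/2, x_2 = 0 ↦ 1/2  <
x_1 = 1/2, x_2 = 1/2 ↦ 1/2  <
x_1 = 1/2, x_2 = 1 ↦ 1/2  <
x_1 = 1, x_2 = 0 ↦ 1  ≥
x_1 = 1, x_2 = 1/2 ↦ 1  ≥
x_1 = 1, x_2 = 1 ↦ 1  ≥
So 4 of the 9 assignments meet the threshold.

4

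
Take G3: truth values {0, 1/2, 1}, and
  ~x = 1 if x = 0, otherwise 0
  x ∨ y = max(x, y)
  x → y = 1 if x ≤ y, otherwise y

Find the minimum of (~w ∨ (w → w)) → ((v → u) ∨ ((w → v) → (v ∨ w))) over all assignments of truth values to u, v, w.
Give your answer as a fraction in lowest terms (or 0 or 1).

1/2

Take u = 0, v = 1/2, w = 0:
~w = ~0 = 1
w → w = 0 → 0 = 1
~w ∨ (w → w) = 1 ∨ 1 = 1
v → u = 1/2 → 0 = 0
w → v = 0 → 1/2 = 1
v ∨ w = 1/2 ∨ 0 = 1/2
(w → v) → (v ∨ w) = 1 → 1/2 = 1/2
(v → u) ∨ ((w → v) → (v ∨ w)) = 0 ∨ 1/2 = 1/2
(~w ∨ (w → w)) → ((v → u) ∨ ((w → v) → (v ∨ w))) = 1 → 1/2 = 1/2
No assignment yields a value below 1/2, so this is the minimum.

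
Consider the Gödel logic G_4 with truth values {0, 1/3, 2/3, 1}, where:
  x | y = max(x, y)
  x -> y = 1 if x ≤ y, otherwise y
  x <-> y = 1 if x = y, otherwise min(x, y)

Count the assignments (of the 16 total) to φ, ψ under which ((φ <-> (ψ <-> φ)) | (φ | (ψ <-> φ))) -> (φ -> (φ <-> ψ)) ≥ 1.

10

φ = 0, ψ = 0 ↦ 1  ≥
φ = 0, ψ = 1/3 ↦ 1  ≥
φ = 0, ψ = 2/3 ↦ 1  ≥
φ = 0, ψ = 1 ↦ 1  ≥
φ = 1/3, ψ = 0 ↦ 0  <
φ = 1/3, ψ = 1/3 ↦ 1  ≥
φ = 1/3, ψ = 2/3 ↦ 1  ≥
φ = 1/3, ψ = 1 ↦ 1  ≥
φ = 2/3, ψ = 0 ↦ 0  <
φ = 2/3, ψ = 1/3 ↦ 1/3  <
φ = 2/3, ψ = 2/3 ↦ 1  ≥
φ = 2/3, ψ = 1 ↦ 1  ≥
φ = 1, ψ = 0 ↦ 0  <
φ = 1, ψ = 1/3 ↦ 1/3  <
φ = 1, ψ = 2/3 ↦ 2/3  <
φ = 1, ψ = 1 ↦ 1  ≥
So 10 of the 16 assignments meet the threshold.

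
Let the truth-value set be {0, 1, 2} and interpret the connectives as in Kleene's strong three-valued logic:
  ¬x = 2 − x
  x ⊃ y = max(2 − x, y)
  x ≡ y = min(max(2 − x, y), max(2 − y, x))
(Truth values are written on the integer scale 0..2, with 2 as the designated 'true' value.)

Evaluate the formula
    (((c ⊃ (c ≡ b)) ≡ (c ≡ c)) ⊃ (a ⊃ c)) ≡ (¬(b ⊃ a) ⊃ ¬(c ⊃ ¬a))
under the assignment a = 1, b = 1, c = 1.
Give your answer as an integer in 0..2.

c ≡ b = 1 ≡ 1 = 1
c ⊃ (c ≡ b) = 1 ⊃ 1 = 1
c ≡ c = 1 ≡ 1 = 1
(c ⊃ (c ≡ b)) ≡ (c ≡ c) = 1 ≡ 1 = 1
a ⊃ c = 1 ⊃ 1 = 1
((c ⊃ (c ≡ b)) ≡ (c ≡ c)) ⊃ (a ⊃ c) = 1 ⊃ 1 = 1
b ⊃ a = 1 ⊃ 1 = 1
¬(b ⊃ a) = ¬1 = 1
¬a = ¬1 = 1
c ⊃ ¬a = 1 ⊃ 1 = 1
¬(c ⊃ ¬a) = ¬1 = 1
¬(b ⊃ a) ⊃ ¬(c ⊃ ¬a) = 1 ⊃ 1 = 1
(((c ⊃ (c ≡ b)) ≡ (c ≡ c)) ⊃ (a ⊃ c)) ≡ (¬(b ⊃ a) ⊃ ¬(c ⊃ ¬a)) = 1 ≡ 1 = 1

1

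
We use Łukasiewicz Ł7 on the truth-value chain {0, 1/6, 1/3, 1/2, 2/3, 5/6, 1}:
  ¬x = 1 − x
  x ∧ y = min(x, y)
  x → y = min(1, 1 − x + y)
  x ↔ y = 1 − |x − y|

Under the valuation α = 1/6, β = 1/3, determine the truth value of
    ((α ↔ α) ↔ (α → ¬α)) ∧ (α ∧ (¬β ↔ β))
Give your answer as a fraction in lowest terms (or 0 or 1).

1/6

α ↔ α = 1/6 ↔ 1/6 = 1
¬α = ¬1/6 = 5/6
α → ¬α = 1/6 → 5/6 = 1
(α ↔ α) ↔ (α → ¬α) = 1 ↔ 1 = 1
¬β = ¬1/3 = 2/3
¬β ↔ β = 2/3 ↔ 1/3 = 2/3
α ∧ (¬β ↔ β) = 1/6 ∧ 2/3 = 1/6
((α ↔ α) ↔ (α → ¬α)) ∧ (α ∧ (¬β ↔ β)) = 1 ∧ 1/6 = 1/6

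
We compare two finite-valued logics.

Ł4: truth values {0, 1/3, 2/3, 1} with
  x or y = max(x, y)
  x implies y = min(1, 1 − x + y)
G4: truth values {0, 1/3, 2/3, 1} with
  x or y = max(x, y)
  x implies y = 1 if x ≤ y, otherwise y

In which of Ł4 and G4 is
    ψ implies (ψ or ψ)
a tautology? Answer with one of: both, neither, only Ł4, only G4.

In Ł4: every assignment gives 1 — tautology.
In G4: every assignment gives 1 — tautology.

both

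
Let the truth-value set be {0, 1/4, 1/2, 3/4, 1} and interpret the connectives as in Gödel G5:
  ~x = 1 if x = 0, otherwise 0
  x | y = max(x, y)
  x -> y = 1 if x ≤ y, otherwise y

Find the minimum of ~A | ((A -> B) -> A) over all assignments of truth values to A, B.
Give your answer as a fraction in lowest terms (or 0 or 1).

1/4

Take A = 1/4, B = 1/4:
~A = ~1/4 = 0
A -> B = 1/4 -> 1/4 = 1
(A -> B) -> A = 1 -> 1/4 = 1/4
~A | ((A -> B) -> A) = 0 | 1/4 = 1/4
No assignment yields a value below 1/4, so this is the minimum.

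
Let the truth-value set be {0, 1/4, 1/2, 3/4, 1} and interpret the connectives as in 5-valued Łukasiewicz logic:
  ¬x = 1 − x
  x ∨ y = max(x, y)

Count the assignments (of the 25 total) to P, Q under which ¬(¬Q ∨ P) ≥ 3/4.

4

value 1: 1 assignment (counts)
value 3/4: 3 assignments (counts)
value 1/2: 5 assignments
value 1/4: 7 assignments
value 0: 9 assignments
So 4 of the 25 assignments meet the threshold.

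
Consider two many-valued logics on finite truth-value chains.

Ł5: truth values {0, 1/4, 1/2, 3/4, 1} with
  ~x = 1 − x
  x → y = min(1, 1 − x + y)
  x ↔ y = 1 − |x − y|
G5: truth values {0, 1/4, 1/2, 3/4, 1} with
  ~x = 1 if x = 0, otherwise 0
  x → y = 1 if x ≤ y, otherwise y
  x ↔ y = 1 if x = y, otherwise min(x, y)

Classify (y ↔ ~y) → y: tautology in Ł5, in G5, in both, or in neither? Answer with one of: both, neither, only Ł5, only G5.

In Ł5: at y = 1/4 the value is 3/4 — not a tautology.
In G5: every assignment gives 1 — tautology.

only G5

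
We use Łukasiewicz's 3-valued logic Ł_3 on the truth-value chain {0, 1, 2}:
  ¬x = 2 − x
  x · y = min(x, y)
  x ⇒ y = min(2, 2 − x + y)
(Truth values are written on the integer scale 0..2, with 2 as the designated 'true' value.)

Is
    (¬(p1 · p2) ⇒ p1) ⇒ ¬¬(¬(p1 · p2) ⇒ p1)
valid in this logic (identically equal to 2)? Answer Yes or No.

p1 = 0, p2 = 0 ↦ 2
p1 = 0, p2 = 1 ↦ 2
p1 = 0, p2 = 2 ↦ 2
p1 = 1, p2 = 0 ↦ 2
p1 = 1, p2 = 1 ↦ 2
p1 = 1, p2 = 2 ↦ 2
p1 = 2, p2 = 0 ↦ 2
p1 = 2, p2 = 1 ↦ 2
p1 = 2, p2 = 2 ↦ 2
Every assignment gives a value ≥ 2.

Yes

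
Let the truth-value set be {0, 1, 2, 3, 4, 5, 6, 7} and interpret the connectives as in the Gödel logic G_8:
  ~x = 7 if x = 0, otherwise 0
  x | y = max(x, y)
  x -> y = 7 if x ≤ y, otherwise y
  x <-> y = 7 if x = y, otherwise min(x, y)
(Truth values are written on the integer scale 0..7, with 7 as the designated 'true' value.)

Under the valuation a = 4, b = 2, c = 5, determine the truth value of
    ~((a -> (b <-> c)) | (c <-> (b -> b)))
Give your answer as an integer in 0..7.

b <-> c = 2 <-> 5 = 2
a -> (b <-> c) = 4 -> 2 = 2
b -> b = 2 -> 2 = 7
c <-> (b -> b) = 5 <-> 7 = 5
(a -> (b <-> c)) | (c <-> (b -> b)) = 2 | 5 = 5
~((a -> (b <-> c)) | (c <-> (b -> b))) = ~5 = 0

0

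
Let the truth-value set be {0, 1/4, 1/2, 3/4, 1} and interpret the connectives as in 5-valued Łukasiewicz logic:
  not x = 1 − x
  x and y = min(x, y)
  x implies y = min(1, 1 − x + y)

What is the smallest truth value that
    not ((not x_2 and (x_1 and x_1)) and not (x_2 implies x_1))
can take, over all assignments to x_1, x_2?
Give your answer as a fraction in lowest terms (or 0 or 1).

Take x_1 = 1/4, x_2 = 1/2:
not x_2 = not 1/2 = 1/2
x_1 and x_1 = 1/4 and 1/4 = 1/4
not x_2 and (x_1 and x_1) = 1/2 and 1/4 = 1/4
x_2 implies x_1 = 1/2 implies 1/4 = 3/4
not (x_2 implies x_1) = not 3/4 = 1/4
(not x_2 and (x_1 and x_1)) and not (x_2 implies x_1) = 1/4 and 1/4 = 1/4
not ((not x_2 and (x_1 and x_1)) and not (x_2 implies x_1)) = not 1/4 = 3/4
No assignment yields a value below 3/4, so this is the minimum.

3/4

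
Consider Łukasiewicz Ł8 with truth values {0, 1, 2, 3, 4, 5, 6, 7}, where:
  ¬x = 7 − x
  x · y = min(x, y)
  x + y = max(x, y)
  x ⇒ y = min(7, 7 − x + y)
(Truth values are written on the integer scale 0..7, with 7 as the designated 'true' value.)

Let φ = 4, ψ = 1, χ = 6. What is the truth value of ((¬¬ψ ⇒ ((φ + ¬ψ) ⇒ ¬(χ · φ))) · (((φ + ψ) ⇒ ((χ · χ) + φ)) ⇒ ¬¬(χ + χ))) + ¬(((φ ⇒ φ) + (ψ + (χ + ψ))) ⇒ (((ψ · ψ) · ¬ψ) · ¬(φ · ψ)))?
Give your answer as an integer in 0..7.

¬ψ = ¬1 = 6
¬¬ψ = ¬6 = 1
¬ψ = ¬1 = 6
φ + ¬ψ = 4 + 6 = 6
χ · φ = 6 · 4 = 4
¬(χ · φ) = ¬4 = 3
(φ + ¬ψ) ⇒ ¬(χ · φ) = 6 ⇒ 3 = 4
¬¬ψ ⇒ ((φ + ¬ψ) ⇒ ¬(χ · φ)) = 1 ⇒ 4 = 7
φ + ψ = 4 + 1 = 4
χ · χ = 6 · 6 = 6
(χ · χ) + φ = 6 + 4 = 6
(φ + ψ) ⇒ ((χ · χ) + φ) = 4 ⇒ 6 = 7
χ + χ = 6 + 6 = 6
¬(χ + χ) = ¬6 = 1
¬¬(χ + χ) = ¬1 = 6
((φ + ψ) ⇒ ((χ · χ) + φ)) ⇒ ¬¬(χ + χ) = 7 ⇒ 6 = 6
(¬¬ψ ⇒ ((φ + ¬ψ) ⇒ ¬(χ · φ))) · (((φ + ψ) ⇒ ((χ · χ) + φ)) ⇒ ¬¬(χ + χ)) = 7 · 6 = 6
φ ⇒ φ = 4 ⇒ 4 = 7
χ + ψ = 6 + 1 = 6
ψ + (χ + ψ) = 1 + 6 = 6
(φ ⇒ φ) + (ψ + (χ + ψ)) = 7 + 6 = 7
ψ · ψ = 1 · 1 = 1
¬ψ = ¬1 = 6
(ψ · ψ) · ¬ψ = 1 · 6 = 1
φ · ψ = 4 · 1 = 1
¬(φ · ψ) = ¬1 = 6
((ψ · ψ) · ¬ψ) · ¬(φ · ψ) = 1 · 6 = 1
((φ ⇒ φ) + (ψ + (χ + ψ))) ⇒ (((ψ · ψ) · ¬ψ) · ¬(φ · ψ)) = 7 ⇒ 1 = 1
¬(((φ ⇒ φ) + (ψ + (χ + ψ))) ⇒ (((ψ · ψ) · ¬ψ) · ¬(φ · ψ))) = ¬1 = 6
((¬¬ψ ⇒ ((φ + ¬ψ) ⇒ ¬(χ · φ))) · (((φ + ψ) ⇒ ((χ · χ) + φ)) ⇒ ¬¬(χ + χ))) + ¬(((φ ⇒ φ) + (ψ + (χ + ψ))) ⇒ (((ψ · ψ) · ¬ψ) · ¬(φ · ψ))) = 6 + 6 = 6

6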